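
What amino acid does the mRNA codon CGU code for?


Standard genetic code lookup.
Codon CGU -> Arg

Arg


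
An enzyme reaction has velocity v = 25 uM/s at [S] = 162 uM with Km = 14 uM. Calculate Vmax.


Vmax = v * (Km + [S]) / [S]
Vmax = 25 * (14 + 162) / 162
Vmax = 27.1605 uM/s

27.1605 uM/s


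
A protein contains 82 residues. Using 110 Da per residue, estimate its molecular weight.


MW = n_residues * 110 Da
MW = 82 * 110
MW = 9020 Da

9020 Da


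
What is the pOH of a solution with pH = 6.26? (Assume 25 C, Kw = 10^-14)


pOH = 14 - pH
pOH = 14 - 6.26
pOH = 7.74

7.74


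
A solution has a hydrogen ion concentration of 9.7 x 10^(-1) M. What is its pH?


pH = -log10([H+])
pH = -log10(9.7 x 10^(-1))
pH = 0.0132

0.0132


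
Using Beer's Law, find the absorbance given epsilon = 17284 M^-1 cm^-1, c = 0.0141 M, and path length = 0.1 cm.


A = epsilon * c * l
A = 17284 * 0.0141 * 0.1
A = 24.3704

24.3704


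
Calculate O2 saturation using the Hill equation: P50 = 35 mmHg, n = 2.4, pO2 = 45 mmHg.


Y = pO2^n / (P50^n + pO2^n)
Y = 45^2.4 / (35^2.4 + 45^2.4)
Y = 64.64%

64.64%


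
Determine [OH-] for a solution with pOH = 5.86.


[OH-] = 10^(-pOH)
[OH-] = 10^(-5.86)
[OH-] = 1.380e-06 M

1.380e-06 M


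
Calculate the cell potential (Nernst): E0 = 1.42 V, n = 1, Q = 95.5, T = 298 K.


E = E0 - (RT/nF) * ln(Q)
E = 1.42 - (8.314 * 298 / (1 * 96485)) * ln(95.5)
E = 1.3029 V

1.3029 V


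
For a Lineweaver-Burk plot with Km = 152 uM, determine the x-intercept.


x-intercept = -1/Km
= -1/152
= -0.0066 1/uM

-0.0066 1/uM


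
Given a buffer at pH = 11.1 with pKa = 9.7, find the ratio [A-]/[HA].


[A-]/[HA] = 10^(pH - pKa)
= 10^(11.1 - 9.7)
= 25.1189

25.1189


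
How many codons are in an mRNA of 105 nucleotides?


codons = nucleotides / 3
codons = 105 / 3 = 35

35


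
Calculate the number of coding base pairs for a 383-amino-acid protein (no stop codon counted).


Each amino acid = 1 codon = 3 bp
bp = 383 * 3 = 1149 bp

1149 bp


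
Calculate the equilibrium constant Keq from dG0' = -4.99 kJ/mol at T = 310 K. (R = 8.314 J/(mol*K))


Keq = exp(-dG0 * 1000 / (R * T))
Keq = exp(-(-4.99) * 1000 / (8.314 * 310))
Keq = 6.9317

6.9317


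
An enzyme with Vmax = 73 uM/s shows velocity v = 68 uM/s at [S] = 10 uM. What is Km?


Km = [S] * (Vmax - v) / v
Km = 10 * (73 - 68) / 68
Km = 0.7353 uM

0.7353 uM


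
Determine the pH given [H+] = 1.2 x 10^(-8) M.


pH = -log10([H+])
pH = -log10(1.2 x 10^(-8))
pH = 7.9208

7.9208


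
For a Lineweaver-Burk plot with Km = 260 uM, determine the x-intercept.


x-intercept = -1/Km
= -1/260
= -0.0038 1/uM

-0.0038 1/uM


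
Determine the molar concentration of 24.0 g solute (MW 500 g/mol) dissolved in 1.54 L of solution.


C = (mass / MW) / volume
C = (24.0 / 500) / 1.54
C = 0.0312 M

0.0312 M


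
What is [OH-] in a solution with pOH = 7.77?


[OH-] = 10^(-pOH)
[OH-] = 10^(-7.77)
[OH-] = 1.698e-08 M

1.698e-08 M


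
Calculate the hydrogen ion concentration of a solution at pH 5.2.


[H+] = 10^(-pH)
[H+] = 10^(-5.2)
[H+] = 6.310e-06 M

6.310e-06 M


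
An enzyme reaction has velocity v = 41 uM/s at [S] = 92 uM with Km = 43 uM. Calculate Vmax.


Vmax = v * (Km + [S]) / [S]
Vmax = 41 * (43 + 92) / 92
Vmax = 60.163 uM/s

60.163 uM/s


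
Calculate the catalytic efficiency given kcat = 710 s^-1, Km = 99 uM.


Catalytic efficiency = kcat / Km
= 710 / 99
= 7.1717 uM^-1*s^-1

7.1717 uM^-1*s^-1


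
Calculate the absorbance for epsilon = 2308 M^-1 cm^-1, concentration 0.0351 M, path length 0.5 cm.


A = epsilon * c * l
A = 2308 * 0.0351 * 0.5
A = 40.5054

40.5054


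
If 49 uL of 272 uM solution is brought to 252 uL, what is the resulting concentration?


C2 = C1 * V1 / V2
C2 = 272 * 49 / 252
C2 = 52.8889 uM

52.8889 uM


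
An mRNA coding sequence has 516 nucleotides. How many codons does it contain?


codons = nucleotides / 3
codons = 516 / 3 = 172

172


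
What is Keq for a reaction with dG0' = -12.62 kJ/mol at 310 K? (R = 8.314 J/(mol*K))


Keq = exp(-dG0 * 1000 / (R * T))
Keq = exp(-(-12.62) * 1000 / (8.314 * 310))
Keq = 133.8234

133.8234


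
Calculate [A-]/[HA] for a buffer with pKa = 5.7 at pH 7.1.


[A-]/[HA] = 10^(pH - pKa)
= 10^(7.1 - 5.7)
= 25.1189

25.1189


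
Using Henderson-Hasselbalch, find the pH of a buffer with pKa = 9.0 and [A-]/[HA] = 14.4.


pH = pKa + log10([A-]/[HA])
pH = 9.0 + log10(14.4)
pH = 10.1584

10.1584


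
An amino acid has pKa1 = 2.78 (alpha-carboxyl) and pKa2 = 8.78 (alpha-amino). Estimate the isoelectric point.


pI = (pKa1 + pKa2) / 2
pI = (2.78 + 8.78) / 2
pI = 5.78

5.78


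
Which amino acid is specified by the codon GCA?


Standard genetic code lookup.
Codon GCA -> Ala

Ala


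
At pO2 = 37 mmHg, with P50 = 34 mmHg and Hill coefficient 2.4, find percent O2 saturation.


Y = pO2^n / (P50^n + pO2^n)
Y = 37^2.4 / (34^2.4 + 37^2.4)
Y = 55.06%

55.06%


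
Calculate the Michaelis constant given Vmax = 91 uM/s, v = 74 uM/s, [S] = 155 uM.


Km = [S] * (Vmax - v) / v
Km = 155 * (91 - 74) / 74
Km = 35.6081 uM

35.6081 uM


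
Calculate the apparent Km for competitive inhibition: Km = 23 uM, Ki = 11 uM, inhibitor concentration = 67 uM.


Km_app = Km * (1 + [I]/Ki)
Km_app = 23 * (1 + 67/11)
Km_app = 163.0909 uM

163.0909 uM


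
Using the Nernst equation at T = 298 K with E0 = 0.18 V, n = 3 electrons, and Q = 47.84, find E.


E = E0 - (RT/nF) * ln(Q)
E = 0.18 - (8.314 * 298 / (3 * 96485)) * ln(47.84)
E = 0.1469 V

0.1469 V


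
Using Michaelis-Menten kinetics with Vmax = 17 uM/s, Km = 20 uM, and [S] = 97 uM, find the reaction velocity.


v = Vmax * [S] / (Km + [S])
v = 17 * 97 / (20 + 97)
v = 14.094 uM/s

14.094 uM/s


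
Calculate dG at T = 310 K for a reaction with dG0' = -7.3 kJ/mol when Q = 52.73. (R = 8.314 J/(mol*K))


dG = dG0' + RT * ln(Q) / 1000
dG = -7.3 + 8.314 * 310 * ln(52.73) / 1000
dG = 2.9196 kJ/mol

2.9196 kJ/mol


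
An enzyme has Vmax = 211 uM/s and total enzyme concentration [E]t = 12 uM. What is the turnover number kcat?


kcat = Vmax / [E]t
kcat = 211 / 12
kcat = 17.5833 s^-1

17.5833 s^-1


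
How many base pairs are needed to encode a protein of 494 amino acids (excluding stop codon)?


Each amino acid = 1 codon = 3 bp
bp = 494 * 3 = 1482 bp

1482 bp


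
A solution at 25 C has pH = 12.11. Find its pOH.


pOH = 14 - pH
pOH = 14 - 12.11
pOH = 1.89

1.89


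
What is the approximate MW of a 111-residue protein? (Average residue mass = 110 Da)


MW = n_residues * 110 Da
MW = 111 * 110
MW = 12210 Da

12210 Da


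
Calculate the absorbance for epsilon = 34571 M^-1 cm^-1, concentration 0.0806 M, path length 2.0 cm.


A = epsilon * c * l
A = 34571 * 0.0806 * 2.0
A = 5572.8452

5572.8452


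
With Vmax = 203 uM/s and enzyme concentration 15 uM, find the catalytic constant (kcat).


kcat = Vmax / [E]t
kcat = 203 / 15
kcat = 13.5333 s^-1

13.5333 s^-1


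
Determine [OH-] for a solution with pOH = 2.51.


[OH-] = 10^(-pOH)
[OH-] = 10^(-2.51)
[OH-] = 0.0031 M

0.0031 M


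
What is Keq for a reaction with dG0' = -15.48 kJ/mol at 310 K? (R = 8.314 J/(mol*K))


Keq = exp(-dG0 * 1000 / (R * T))
Keq = exp(-(-15.48) * 1000 / (8.314 * 310))
Keq = 405.9347

405.9347


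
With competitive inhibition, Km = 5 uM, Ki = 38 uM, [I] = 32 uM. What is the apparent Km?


Km_app = Km * (1 + [I]/Ki)
Km_app = 5 * (1 + 32/38)
Km_app = 9.2105 uM

9.2105 uM


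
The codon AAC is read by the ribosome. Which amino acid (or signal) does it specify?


Standard genetic code lookup.
Codon AAC -> Asn

Asn


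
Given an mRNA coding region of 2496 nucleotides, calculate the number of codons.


codons = nucleotides / 3
codons = 2496 / 3 = 832

832


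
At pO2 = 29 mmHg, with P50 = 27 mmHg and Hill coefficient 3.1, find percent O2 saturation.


Y = pO2^n / (P50^n + pO2^n)
Y = 29^3.1 / (27^3.1 + 29^3.1)
Y = 55.52%

55.52%


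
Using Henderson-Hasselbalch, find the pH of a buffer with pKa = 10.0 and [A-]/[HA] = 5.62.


pH = pKa + log10([A-]/[HA])
pH = 10.0 + log10(5.62)
pH = 10.7497

10.7497


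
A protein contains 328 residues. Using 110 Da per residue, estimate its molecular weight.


MW = n_residues * 110 Da
MW = 328 * 110
MW = 36080 Da

36080 Da


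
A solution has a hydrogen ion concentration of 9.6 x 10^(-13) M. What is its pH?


pH = -log10([H+])
pH = -log10(9.6 x 10^(-13))
pH = 12.0177

12.0177


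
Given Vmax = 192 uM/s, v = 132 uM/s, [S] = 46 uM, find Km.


Km = [S] * (Vmax - v) / v
Km = 46 * (192 - 132) / 132
Km = 20.9091 uM

20.9091 uM


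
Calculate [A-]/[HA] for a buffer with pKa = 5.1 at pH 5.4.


[A-]/[HA] = 10^(pH - pKa)
= 10^(5.4 - 5.1)
= 1.9953

1.9953


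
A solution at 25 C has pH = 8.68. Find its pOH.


pOH = 14 - pH
pOH = 14 - 8.68
pOH = 5.32

5.32


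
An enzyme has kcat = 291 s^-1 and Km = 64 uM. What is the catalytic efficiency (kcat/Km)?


Catalytic efficiency = kcat / Km
= 291 / 64
= 4.5469 uM^-1*s^-1

4.5469 uM^-1*s^-1


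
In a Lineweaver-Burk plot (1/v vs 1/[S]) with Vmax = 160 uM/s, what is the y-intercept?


y-intercept = 1/Vmax
= 1/160
= 0.0063 s/uM

0.0063 s/uM


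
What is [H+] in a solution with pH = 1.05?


[H+] = 10^(-pH)
[H+] = 10^(-1.05)
[H+] = 0.0891 M

0.0891 M


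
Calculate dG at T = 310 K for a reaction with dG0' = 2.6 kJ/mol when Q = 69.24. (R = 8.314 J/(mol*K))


dG = dG0' + RT * ln(Q) / 1000
dG = 2.6 + 8.314 * 310 * ln(69.24) / 1000
dG = 13.5217 kJ/mol

13.5217 kJ/mol


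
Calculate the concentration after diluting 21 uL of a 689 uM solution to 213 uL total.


C2 = C1 * V1 / V2
C2 = 689 * 21 / 213
C2 = 67.9296 uM

67.9296 uM


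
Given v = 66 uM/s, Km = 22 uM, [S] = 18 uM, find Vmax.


Vmax = v * (Km + [S]) / [S]
Vmax = 66 * (22 + 18) / 18
Vmax = 146.6667 uM/s

146.6667 uM/s


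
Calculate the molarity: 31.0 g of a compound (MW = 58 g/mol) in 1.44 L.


C = (mass / MW) / volume
C = (31.0 / 58) / 1.44
C = 0.3712 M

0.3712 M


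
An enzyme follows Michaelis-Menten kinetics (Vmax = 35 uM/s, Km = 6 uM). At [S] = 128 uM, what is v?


v = Vmax * [S] / (Km + [S])
v = 35 * 128 / (6 + 128)
v = 33.4328 uM/s

33.4328 uM/s


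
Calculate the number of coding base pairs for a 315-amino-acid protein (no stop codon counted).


Each amino acid = 1 codon = 3 bp
bp = 315 * 3 = 945 bp

945 bp


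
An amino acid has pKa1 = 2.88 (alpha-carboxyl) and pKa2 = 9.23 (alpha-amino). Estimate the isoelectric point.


pI = (pKa1 + pKa2) / 2
pI = (2.88 + 9.23) / 2
pI = 6.055

6.055


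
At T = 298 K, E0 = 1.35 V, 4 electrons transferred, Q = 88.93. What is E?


E = E0 - (RT/nF) * ln(Q)
E = 1.35 - (8.314 * 298 / (4 * 96485)) * ln(88.93)
E = 1.3212 V

1.3212 V


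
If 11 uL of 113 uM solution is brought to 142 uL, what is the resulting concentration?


C2 = C1 * V1 / V2
C2 = 113 * 11 / 142
C2 = 8.7535 uM

8.7535 uM


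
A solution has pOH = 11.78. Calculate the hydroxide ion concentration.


[OH-] = 10^(-pOH)
[OH-] = 10^(-11.78)
[OH-] = 1.660e-12 M

1.660e-12 M


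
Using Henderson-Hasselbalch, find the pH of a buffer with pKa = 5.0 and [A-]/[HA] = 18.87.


pH = pKa + log10([A-]/[HA])
pH = 5.0 + log10(18.87)
pH = 6.2758

6.2758


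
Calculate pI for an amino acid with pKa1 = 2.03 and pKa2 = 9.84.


pI = (pKa1 + pKa2) / 2
pI = (2.03 + 9.84) / 2
pI = 5.935

5.935


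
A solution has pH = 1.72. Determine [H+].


[H+] = 10^(-pH)
[H+] = 10^(-1.72)
[H+] = 0.0191 M

0.0191 M


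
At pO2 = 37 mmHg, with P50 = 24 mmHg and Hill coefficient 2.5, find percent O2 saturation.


Y = pO2^n / (P50^n + pO2^n)
Y = 37^2.5 / (24^2.5 + 37^2.5)
Y = 74.69%

74.69%


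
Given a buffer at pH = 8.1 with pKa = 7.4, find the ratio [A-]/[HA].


[A-]/[HA] = 10^(pH - pKa)
= 10^(8.1 - 7.4)
= 5.0119

5.0119


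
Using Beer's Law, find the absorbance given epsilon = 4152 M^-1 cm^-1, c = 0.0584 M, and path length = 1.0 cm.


A = epsilon * c * l
A = 4152 * 0.0584 * 1.0
A = 242.4768

242.4768


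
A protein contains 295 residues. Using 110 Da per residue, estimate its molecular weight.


MW = n_residues * 110 Da
MW = 295 * 110
MW = 32450 Da

32450 Da


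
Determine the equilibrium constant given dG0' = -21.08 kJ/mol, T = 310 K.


Keq = exp(-dG0 * 1000 / (R * T))
Keq = exp(-(-21.08) * 1000 / (8.314 * 310))
Keq = 3565.1993

3565.1993


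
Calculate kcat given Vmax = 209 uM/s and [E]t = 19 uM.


kcat = Vmax / [E]t
kcat = 209 / 19
kcat = 11.0 s^-1

11.0 s^-1


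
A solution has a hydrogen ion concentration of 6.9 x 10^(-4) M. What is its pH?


pH = -log10([H+])
pH = -log10(6.9 x 10^(-4))
pH = 3.1612

3.1612


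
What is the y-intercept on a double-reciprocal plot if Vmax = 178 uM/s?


y-intercept = 1/Vmax
= 1/178
= 0.0056 s/uM

0.0056 s/uM


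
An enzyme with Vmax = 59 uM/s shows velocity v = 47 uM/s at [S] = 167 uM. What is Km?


Km = [S] * (Vmax - v) / v
Km = 167 * (59 - 47) / 47
Km = 42.6383 uM

42.6383 uM


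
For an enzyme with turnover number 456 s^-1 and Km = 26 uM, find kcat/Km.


Catalytic efficiency = kcat / Km
= 456 / 26
= 17.5385 uM^-1*s^-1

17.5385 uM^-1*s^-1


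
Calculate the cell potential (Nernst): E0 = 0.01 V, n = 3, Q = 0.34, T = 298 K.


E = E0 - (RT/nF) * ln(Q)
E = 0.01 - (8.314 * 298 / (3 * 96485)) * ln(0.34)
E = 0.0192 V

0.0192 V


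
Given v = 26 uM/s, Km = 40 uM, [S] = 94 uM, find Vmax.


Vmax = v * (Km + [S]) / [S]
Vmax = 26 * (40 + 94) / 94
Vmax = 37.0638 uM/s

37.0638 uM/s


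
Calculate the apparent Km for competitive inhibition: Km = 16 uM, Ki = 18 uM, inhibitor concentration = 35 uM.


Km_app = Km * (1 + [I]/Ki)
Km_app = 16 * (1 + 35/18)
Km_app = 47.1111 uM

47.1111 uM


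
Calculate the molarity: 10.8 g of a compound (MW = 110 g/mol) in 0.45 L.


C = (mass / MW) / volume
C = (10.8 / 110) / 0.45
C = 0.2182 M

0.2182 M


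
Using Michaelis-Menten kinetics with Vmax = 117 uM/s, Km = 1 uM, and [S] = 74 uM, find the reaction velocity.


v = Vmax * [S] / (Km + [S])
v = 117 * 74 / (1 + 74)
v = 115.44 uM/s

115.44 uM/s


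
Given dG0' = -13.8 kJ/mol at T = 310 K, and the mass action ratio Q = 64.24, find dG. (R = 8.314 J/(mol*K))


dG = dG0' + RT * ln(Q) / 1000
dG = -13.8 + 8.314 * 310 * ln(64.24) / 1000
dG = -3.0715 kJ/mol

-3.0715 kJ/mol


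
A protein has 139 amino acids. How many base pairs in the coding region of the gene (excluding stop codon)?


Each amino acid = 1 codon = 3 bp
bp = 139 * 3 = 417 bp

417 bp


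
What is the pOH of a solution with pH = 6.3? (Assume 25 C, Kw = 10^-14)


pOH = 14 - pH
pOH = 14 - 6.3
pOH = 7.7

7.7


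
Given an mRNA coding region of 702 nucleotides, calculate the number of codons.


codons = nucleotides / 3
codons = 702 / 3 = 234

234


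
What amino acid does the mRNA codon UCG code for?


Standard genetic code lookup.
Codon UCG -> Ser

Ser


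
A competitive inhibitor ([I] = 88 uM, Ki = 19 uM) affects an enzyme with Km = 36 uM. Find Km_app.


Km_app = Km * (1 + [I]/Ki)
Km_app = 36 * (1 + 88/19)
Km_app = 202.7368 uM

202.7368 uM


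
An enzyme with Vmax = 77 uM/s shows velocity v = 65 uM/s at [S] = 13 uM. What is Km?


Km = [S] * (Vmax - v) / v
Km = 13 * (77 - 65) / 65
Km = 2.4 uM

2.4 uM


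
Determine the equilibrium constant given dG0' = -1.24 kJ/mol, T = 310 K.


Keq = exp(-dG0 * 1000 / (R * T))
Keq = exp(-(-1.24) * 1000 / (8.314 * 310))
Keq = 1.6179

1.6179


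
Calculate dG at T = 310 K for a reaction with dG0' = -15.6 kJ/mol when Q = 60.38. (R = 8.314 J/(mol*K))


dG = dG0' + RT * ln(Q) / 1000
dG = -15.6 + 8.314 * 310 * ln(60.38) / 1000
dG = -5.0312 kJ/mol

-5.0312 kJ/mol


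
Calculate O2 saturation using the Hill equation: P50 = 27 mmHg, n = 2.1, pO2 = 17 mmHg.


Y = pO2^n / (P50^n + pO2^n)
Y = 17^2.1 / (27^2.1 + 17^2.1)
Y = 27.46%

27.46%


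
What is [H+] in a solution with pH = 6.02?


[H+] = 10^(-pH)
[H+] = 10^(-6.02)
[H+] = 9.550e-07 M

9.550e-07 M


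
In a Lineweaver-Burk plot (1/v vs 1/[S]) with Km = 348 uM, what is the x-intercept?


x-intercept = -1/Km
= -1/348
= -0.0029 1/uM

-0.0029 1/uM


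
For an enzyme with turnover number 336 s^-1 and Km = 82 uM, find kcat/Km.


Catalytic efficiency = kcat / Km
= 336 / 82
= 4.0976 uM^-1*s^-1

4.0976 uM^-1*s^-1


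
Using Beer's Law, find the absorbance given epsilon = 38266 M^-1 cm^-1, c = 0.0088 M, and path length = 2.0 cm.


A = epsilon * c * l
A = 38266 * 0.0088 * 2.0
A = 673.4816

673.4816


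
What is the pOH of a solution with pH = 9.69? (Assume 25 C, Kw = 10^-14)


pOH = 14 - pH
pOH = 14 - 9.69
pOH = 4.31

4.31


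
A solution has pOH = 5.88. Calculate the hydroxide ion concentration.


[OH-] = 10^(-pOH)
[OH-] = 10^(-5.88)
[OH-] = 1.318e-06 M

1.318e-06 M


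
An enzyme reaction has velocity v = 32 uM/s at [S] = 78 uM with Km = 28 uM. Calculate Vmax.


Vmax = v * (Km + [S]) / [S]
Vmax = 32 * (28 + 78) / 78
Vmax = 43.4872 uM/s

43.4872 uM/s


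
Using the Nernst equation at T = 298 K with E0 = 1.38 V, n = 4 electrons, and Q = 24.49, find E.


E = E0 - (RT/nF) * ln(Q)
E = 1.38 - (8.314 * 298 / (4 * 96485)) * ln(24.49)
E = 1.3595 V

1.3595 V


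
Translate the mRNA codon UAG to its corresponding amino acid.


Standard genetic code lookup.
Codon UAG -> Stop

Stop


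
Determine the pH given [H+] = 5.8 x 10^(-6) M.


pH = -log10([H+])
pH = -log10(5.8 x 10^(-6))
pH = 5.2366

5.2366


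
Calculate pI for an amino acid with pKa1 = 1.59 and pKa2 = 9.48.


pI = (pKa1 + pKa2) / 2
pI = (1.59 + 9.48) / 2
pI = 5.535

5.535


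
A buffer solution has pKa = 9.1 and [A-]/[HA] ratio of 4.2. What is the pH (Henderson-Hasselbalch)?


pH = pKa + log10([A-]/[HA])
pH = 9.1 + log10(4.2)
pH = 9.7232

9.7232


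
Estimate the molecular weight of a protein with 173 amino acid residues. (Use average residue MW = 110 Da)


MW = n_residues * 110 Da
MW = 173 * 110
MW = 19030 Da

19030 Da


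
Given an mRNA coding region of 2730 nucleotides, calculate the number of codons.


codons = nucleotides / 3
codons = 2730 / 3 = 910

910


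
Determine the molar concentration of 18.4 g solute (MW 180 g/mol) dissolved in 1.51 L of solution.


C = (mass / MW) / volume
C = (18.4 / 180) / 1.51
C = 0.0677 M

0.0677 M


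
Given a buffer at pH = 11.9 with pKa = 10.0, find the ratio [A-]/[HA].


[A-]/[HA] = 10^(pH - pKa)
= 10^(11.9 - 10.0)
= 79.4328

79.4328


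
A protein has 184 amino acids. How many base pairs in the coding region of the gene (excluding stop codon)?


Each amino acid = 1 codon = 3 bp
bp = 184 * 3 = 552 bp

552 bp


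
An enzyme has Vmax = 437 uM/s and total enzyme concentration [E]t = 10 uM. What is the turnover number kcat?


kcat = Vmax / [E]t
kcat = 437 / 10
kcat = 43.7 s^-1

43.7 s^-1


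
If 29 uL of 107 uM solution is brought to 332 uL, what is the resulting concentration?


C2 = C1 * V1 / V2
C2 = 107 * 29 / 332
C2 = 9.3464 uM

9.3464 uM


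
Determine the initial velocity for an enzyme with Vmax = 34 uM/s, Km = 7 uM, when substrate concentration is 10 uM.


v = Vmax * [S] / (Km + [S])
v = 34 * 10 / (7 + 10)
v = 20.0 uM/s

20.0 uM/s


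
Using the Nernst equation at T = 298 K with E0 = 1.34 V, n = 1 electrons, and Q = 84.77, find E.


E = E0 - (RT/nF) * ln(Q)
E = 1.34 - (8.314 * 298 / (1 * 96485)) * ln(84.77)
E = 1.226 V

1.226 V


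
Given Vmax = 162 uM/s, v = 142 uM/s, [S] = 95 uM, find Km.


Km = [S] * (Vmax - v) / v
Km = 95 * (162 - 142) / 142
Km = 13.3803 uM

13.3803 uM


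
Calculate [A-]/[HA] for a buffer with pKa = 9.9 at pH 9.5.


[A-]/[HA] = 10^(pH - pKa)
= 10^(9.5 - 9.9)
= 0.3981

0.3981


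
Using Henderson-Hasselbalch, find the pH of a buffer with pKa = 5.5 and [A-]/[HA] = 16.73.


pH = pKa + log10([A-]/[HA])
pH = 5.5 + log10(16.73)
pH = 6.7235

6.7235


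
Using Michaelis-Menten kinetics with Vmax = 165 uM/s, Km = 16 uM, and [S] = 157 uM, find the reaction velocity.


v = Vmax * [S] / (Km + [S])
v = 165 * 157 / (16 + 157)
v = 149.7399 uM/s

149.7399 uM/s


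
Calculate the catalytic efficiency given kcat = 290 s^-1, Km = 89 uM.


Catalytic efficiency = kcat / Km
= 290 / 89
= 3.2584 uM^-1*s^-1

3.2584 uM^-1*s^-1


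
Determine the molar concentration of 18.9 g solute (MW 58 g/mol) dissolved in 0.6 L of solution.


C = (mass / MW) / volume
C = (18.9 / 58) / 0.6
C = 0.5431 M

0.5431 M


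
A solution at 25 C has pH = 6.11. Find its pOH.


pOH = 14 - pH
pOH = 14 - 6.11
pOH = 7.89

7.89


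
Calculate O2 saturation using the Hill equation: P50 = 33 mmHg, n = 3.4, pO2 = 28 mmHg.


Y = pO2^n / (P50^n + pO2^n)
Y = 28^3.4 / (33^3.4 + 28^3.4)
Y = 36.39%

36.39%


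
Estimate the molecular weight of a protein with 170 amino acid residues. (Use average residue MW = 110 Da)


MW = n_residues * 110 Da
MW = 170 * 110
MW = 18700 Da

18700 Da


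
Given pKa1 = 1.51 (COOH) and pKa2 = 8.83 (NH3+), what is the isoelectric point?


pI = (pKa1 + pKa2) / 2
pI = (1.51 + 8.83) / 2
pI = 5.17

5.17


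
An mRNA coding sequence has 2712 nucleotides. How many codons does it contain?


codons = nucleotides / 3
codons = 2712 / 3 = 904

904


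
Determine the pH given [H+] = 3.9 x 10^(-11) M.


pH = -log10([H+])
pH = -log10(3.9 x 10^(-11))
pH = 10.4089

10.4089


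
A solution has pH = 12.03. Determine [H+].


[H+] = 10^(-pH)
[H+] = 10^(-12.03)
[H+] = 9.333e-13 M

9.333e-13 M


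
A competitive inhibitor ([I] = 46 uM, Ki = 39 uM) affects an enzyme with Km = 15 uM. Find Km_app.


Km_app = Km * (1 + [I]/Ki)
Km_app = 15 * (1 + 46/39)
Km_app = 32.6923 uM

32.6923 uM


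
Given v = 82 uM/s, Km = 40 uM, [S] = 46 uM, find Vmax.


Vmax = v * (Km + [S]) / [S]
Vmax = 82 * (40 + 46) / 46
Vmax = 153.3043 uM/s

153.3043 uM/s


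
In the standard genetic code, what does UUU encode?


Standard genetic code lookup.
Codon UUU -> Phe

Phe


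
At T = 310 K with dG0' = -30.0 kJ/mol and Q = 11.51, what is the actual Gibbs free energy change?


dG = dG0' + RT * ln(Q) / 1000
dG = -30.0 + 8.314 * 310 * ln(11.51) / 1000
dG = -23.703 kJ/mol

-23.703 kJ/mol


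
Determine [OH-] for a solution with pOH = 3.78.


[OH-] = 10^(-pOH)
[OH-] = 10^(-3.78)
[OH-] = 1.660e-04 M

1.660e-04 M


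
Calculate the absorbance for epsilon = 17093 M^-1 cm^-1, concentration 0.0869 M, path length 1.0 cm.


A = epsilon * c * l
A = 17093 * 0.0869 * 1.0
A = 1485.3817

1485.3817


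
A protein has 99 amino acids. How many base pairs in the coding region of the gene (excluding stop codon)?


Each amino acid = 1 codon = 3 bp
bp = 99 * 3 = 297 bp

297 bp


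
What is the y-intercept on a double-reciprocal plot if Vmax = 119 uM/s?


y-intercept = 1/Vmax
= 1/119
= 0.0084 s/uM

0.0084 s/uM


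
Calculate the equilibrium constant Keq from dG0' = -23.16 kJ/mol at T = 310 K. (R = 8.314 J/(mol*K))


Keq = exp(-dG0 * 1000 / (R * T))
Keq = exp(-(-23.16) * 1000 / (8.314 * 310))
Keq = 7990.5017

7990.5017


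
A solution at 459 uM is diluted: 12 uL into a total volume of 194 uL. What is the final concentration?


C2 = C1 * V1 / V2
C2 = 459 * 12 / 194
C2 = 28.3918 uM

28.3918 uM


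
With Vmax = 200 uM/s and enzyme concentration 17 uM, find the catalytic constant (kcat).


kcat = Vmax / [E]t
kcat = 200 / 17
kcat = 11.7647 s^-1

11.7647 s^-1


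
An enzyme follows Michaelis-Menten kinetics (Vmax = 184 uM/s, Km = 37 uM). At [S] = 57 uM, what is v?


v = Vmax * [S] / (Km + [S])
v = 184 * 57 / (37 + 57)
v = 111.5745 uM/s

111.5745 uM/s


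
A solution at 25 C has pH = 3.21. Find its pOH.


pOH = 14 - pH
pOH = 14 - 3.21
pOH = 10.79

10.79


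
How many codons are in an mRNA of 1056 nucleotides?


codons = nucleotides / 3
codons = 1056 / 3 = 352

352


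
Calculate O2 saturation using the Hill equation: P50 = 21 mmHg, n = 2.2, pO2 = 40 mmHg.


Y = pO2^n / (P50^n + pO2^n)
Y = 40^2.2 / (21^2.2 + 40^2.2)
Y = 80.5%

80.5%


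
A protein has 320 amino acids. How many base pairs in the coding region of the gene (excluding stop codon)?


Each amino acid = 1 codon = 3 bp
bp = 320 * 3 = 960 bp

960 bp


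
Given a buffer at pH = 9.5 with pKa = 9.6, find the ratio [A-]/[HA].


[A-]/[HA] = 10^(pH - pKa)
= 10^(9.5 - 9.6)
= 0.7943

0.7943


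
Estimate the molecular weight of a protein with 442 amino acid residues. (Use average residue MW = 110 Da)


MW = n_residues * 110 Da
MW = 442 * 110
MW = 48620 Da

48620 Da


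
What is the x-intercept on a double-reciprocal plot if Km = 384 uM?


x-intercept = -1/Km
= -1/384
= -0.0026 1/uM

-0.0026 1/uM


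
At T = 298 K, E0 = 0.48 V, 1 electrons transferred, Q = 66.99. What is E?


E = E0 - (RT/nF) * ln(Q)
E = 0.48 - (8.314 * 298 / (1 * 96485)) * ln(66.99)
E = 0.372 V

0.372 V


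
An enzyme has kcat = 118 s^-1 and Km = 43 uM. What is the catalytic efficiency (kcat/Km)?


Catalytic efficiency = kcat / Km
= 118 / 43
= 2.7442 uM^-1*s^-1

2.7442 uM^-1*s^-1


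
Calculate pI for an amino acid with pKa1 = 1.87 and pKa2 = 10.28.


pI = (pKa1 + pKa2) / 2
pI = (1.87 + 10.28) / 2
pI = 6.075

6.075


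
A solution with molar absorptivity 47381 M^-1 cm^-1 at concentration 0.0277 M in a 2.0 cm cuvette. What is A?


A = epsilon * c * l
A = 47381 * 0.0277 * 2.0
A = 2624.9074

2624.9074


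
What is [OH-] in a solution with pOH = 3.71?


[OH-] = 10^(-pOH)
[OH-] = 10^(-3.71)
[OH-] = 1.950e-04 M

1.950e-04 M


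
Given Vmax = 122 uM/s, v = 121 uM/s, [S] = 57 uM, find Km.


Km = [S] * (Vmax - v) / v
Km = 57 * (122 - 121) / 121
Km = 0.4711 uM

0.4711 uM


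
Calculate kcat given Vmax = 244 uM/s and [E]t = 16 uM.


kcat = Vmax / [E]t
kcat = 244 / 16
kcat = 15.25 s^-1

15.25 s^-1


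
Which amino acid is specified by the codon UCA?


Standard genetic code lookup.
Codon UCA -> Ser

Ser


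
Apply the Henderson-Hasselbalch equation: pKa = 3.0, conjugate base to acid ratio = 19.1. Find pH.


pH = pKa + log10([A-]/[HA])
pH = 3.0 + log10(19.1)
pH = 4.281

4.281


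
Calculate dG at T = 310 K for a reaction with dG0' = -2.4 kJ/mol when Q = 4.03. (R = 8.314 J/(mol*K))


dG = dG0' + RT * ln(Q) / 1000
dG = -2.4 + 8.314 * 310 * ln(4.03) / 1000
dG = 1.1922 kJ/mol

1.1922 kJ/mol


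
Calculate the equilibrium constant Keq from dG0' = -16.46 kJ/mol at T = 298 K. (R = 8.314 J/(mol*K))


Keq = exp(-dG0 * 1000 / (R * T))
Keq = exp(-(-16.46) * 1000 / (8.314 * 298))
Keq = 767.8551

767.8551


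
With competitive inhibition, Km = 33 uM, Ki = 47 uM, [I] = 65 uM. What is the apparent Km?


Km_app = Km * (1 + [I]/Ki)
Km_app = 33 * (1 + 65/47)
Km_app = 78.6383 uM

78.6383 uM


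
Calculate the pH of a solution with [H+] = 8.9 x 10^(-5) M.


pH = -log10([H+])
pH = -log10(8.9 x 10^(-5))
pH = 4.0506

4.0506


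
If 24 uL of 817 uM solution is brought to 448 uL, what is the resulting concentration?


C2 = C1 * V1 / V2
C2 = 817 * 24 / 448
C2 = 43.7679 uM

43.7679 uM


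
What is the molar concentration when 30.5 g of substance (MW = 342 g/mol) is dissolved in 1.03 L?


C = (mass / MW) / volume
C = (30.5 / 342) / 1.03
C = 0.0866 M

0.0866 M


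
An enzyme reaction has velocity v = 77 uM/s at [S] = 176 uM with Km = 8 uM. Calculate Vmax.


Vmax = v * (Km + [S]) / [S]
Vmax = 77 * (8 + 176) / 176
Vmax = 80.5 uM/s

80.5 uM/s


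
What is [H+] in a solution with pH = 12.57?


[H+] = 10^(-pH)
[H+] = 10^(-12.57)
[H+] = 2.692e-13 M

2.692e-13 M


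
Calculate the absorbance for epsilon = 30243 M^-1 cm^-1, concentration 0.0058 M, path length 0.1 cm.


A = epsilon * c * l
A = 30243 * 0.0058 * 0.1
A = 17.5409

17.5409


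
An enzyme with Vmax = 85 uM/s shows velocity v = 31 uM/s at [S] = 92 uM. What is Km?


Km = [S] * (Vmax - v) / v
Km = 92 * (85 - 31) / 31
Km = 160.2581 uM

160.2581 uM


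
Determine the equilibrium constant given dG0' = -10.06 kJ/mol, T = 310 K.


Keq = exp(-dG0 * 1000 / (R * T))
Keq = exp(-(-10.06) * 1000 / (8.314 * 310))
Keq = 49.5632

49.5632


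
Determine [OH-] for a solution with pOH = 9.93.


[OH-] = 10^(-pOH)
[OH-] = 10^(-9.93)
[OH-] = 1.175e-10 M

1.175e-10 M


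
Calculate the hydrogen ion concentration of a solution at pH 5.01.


[H+] = 10^(-pH)
[H+] = 10^(-5.01)
[H+] = 9.772e-06 M

9.772e-06 M


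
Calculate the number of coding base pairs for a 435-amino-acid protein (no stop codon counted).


Each amino acid = 1 codon = 3 bp
bp = 435 * 3 = 1305 bp

1305 bp


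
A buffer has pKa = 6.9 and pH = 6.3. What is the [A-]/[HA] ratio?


[A-]/[HA] = 10^(pH - pKa)
= 10^(6.3 - 6.9)
= 0.2512

0.2512


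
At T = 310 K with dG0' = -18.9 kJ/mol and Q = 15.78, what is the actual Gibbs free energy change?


dG = dG0' + RT * ln(Q) / 1000
dG = -18.9 + 8.314 * 310 * ln(15.78) / 1000
dG = -11.7898 kJ/mol

-11.7898 kJ/mol


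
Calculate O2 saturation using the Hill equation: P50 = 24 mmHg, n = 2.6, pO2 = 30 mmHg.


Y = pO2^n / (P50^n + pO2^n)
Y = 30^2.6 / (24^2.6 + 30^2.6)
Y = 64.11%

64.11%


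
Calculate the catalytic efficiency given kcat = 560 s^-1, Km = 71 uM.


Catalytic efficiency = kcat / Km
= 560 / 71
= 7.8873 uM^-1*s^-1

7.8873 uM^-1*s^-1


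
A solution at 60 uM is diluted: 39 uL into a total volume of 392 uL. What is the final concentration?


C2 = C1 * V1 / V2
C2 = 60 * 39 / 392
C2 = 5.9694 uM

5.9694 uM


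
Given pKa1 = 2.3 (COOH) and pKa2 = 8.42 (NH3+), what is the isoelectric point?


pI = (pKa1 + pKa2) / 2
pI = (2.3 + 8.42) / 2
pI = 5.36

5.36


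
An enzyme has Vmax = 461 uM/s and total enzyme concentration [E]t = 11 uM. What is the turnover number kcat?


kcat = Vmax / [E]t
kcat = 461 / 11
kcat = 41.9091 s^-1

41.9091 s^-1


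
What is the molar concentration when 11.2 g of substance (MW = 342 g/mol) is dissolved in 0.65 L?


C = (mass / MW) / volume
C = (11.2 / 342) / 0.65
C = 0.0504 M

0.0504 M


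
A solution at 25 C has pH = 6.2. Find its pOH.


pOH = 14 - pH
pOH = 14 - 6.2
pOH = 7.8

7.8


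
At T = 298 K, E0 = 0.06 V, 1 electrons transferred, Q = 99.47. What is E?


E = E0 - (RT/nF) * ln(Q)
E = 0.06 - (8.314 * 298 / (1 * 96485)) * ln(99.47)
E = -0.0581 V

-0.0581 V


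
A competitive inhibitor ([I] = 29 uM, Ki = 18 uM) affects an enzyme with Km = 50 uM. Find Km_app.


Km_app = Km * (1 + [I]/Ki)
Km_app = 50 * (1 + 29/18)
Km_app = 130.5556 uM

130.5556 uM


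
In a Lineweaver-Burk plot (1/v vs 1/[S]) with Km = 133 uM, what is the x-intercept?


x-intercept = -1/Km
= -1/133
= -0.0075 1/uM

-0.0075 1/uM


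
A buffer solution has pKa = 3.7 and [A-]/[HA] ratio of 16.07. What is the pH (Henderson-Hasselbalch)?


pH = pKa + log10([A-]/[HA])
pH = 3.7 + log10(16.07)
pH = 4.906

4.906


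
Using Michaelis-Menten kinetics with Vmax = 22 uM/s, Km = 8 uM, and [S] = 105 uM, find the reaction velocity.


v = Vmax * [S] / (Km + [S])
v = 22 * 105 / (8 + 105)
v = 20.4425 uM/s

20.4425 uM/s


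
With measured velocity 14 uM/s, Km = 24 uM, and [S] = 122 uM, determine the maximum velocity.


Vmax = v * (Km + [S]) / [S]
Vmax = 14 * (24 + 122) / 122
Vmax = 16.7541 uM/s

16.7541 uM/s


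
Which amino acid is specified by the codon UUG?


Standard genetic code lookup.
Codon UUG -> Leu

Leu


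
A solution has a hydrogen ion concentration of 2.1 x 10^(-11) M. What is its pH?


pH = -log10([H+])
pH = -log10(2.1 x 10^(-11))
pH = 10.6778

10.6778


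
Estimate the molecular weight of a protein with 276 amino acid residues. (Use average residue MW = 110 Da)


MW = n_residues * 110 Da
MW = 276 * 110
MW = 30360 Da

30360 Da


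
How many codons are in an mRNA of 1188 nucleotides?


codons = nucleotides / 3
codons = 1188 / 3 = 396

396


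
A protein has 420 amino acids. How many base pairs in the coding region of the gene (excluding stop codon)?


Each amino acid = 1 codon = 3 bp
bp = 420 * 3 = 1260 bp

1260 bp


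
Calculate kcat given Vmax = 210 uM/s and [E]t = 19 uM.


kcat = Vmax / [E]t
kcat = 210 / 19
kcat = 11.0526 s^-1

11.0526 s^-1


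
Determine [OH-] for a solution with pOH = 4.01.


[OH-] = 10^(-pOH)
[OH-] = 10^(-4.01)
[OH-] = 9.772e-05 M

9.772e-05 M


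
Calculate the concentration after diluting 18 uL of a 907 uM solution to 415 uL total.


C2 = C1 * V1 / V2
C2 = 907 * 18 / 415
C2 = 39.3398 uM

39.3398 uM


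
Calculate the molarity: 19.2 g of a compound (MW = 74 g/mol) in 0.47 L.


C = (mass / MW) / volume
C = (19.2 / 74) / 0.47
C = 0.552 M

0.552 M


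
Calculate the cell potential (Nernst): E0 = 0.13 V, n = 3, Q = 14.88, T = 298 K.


E = E0 - (RT/nF) * ln(Q)
E = 0.13 - (8.314 * 298 / (3 * 96485)) * ln(14.88)
E = 0.1069 V

0.1069 V


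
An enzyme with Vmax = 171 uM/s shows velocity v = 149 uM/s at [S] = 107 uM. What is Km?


Km = [S] * (Vmax - v) / v
Km = 107 * (171 - 149) / 149
Km = 15.7987 uM

15.7987 uM


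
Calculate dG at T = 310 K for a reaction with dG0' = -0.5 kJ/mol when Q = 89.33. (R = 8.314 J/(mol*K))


dG = dG0' + RT * ln(Q) / 1000
dG = -0.5 + 8.314 * 310 * ln(89.33) / 1000
dG = 11.0783 kJ/mol

11.0783 kJ/mol


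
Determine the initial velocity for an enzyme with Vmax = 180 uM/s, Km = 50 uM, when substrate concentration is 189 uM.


v = Vmax * [S] / (Km + [S])
v = 180 * 189 / (50 + 189)
v = 142.3431 uM/s

142.3431 uM/s


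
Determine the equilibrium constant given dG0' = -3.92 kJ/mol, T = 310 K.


Keq = exp(-dG0 * 1000 / (R * T))
Keq = exp(-(-3.92) * 1000 / (8.314 * 310))
Keq = 4.5766

4.5766


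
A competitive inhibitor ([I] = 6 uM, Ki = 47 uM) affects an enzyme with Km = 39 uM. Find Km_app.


Km_app = Km * (1 + [I]/Ki)
Km_app = 39 * (1 + 6/47)
Km_app = 43.9787 uM

43.9787 uM


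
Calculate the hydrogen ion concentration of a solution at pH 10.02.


[H+] = 10^(-pH)
[H+] = 10^(-10.02)
[H+] = 9.550e-11 M

9.550e-11 M


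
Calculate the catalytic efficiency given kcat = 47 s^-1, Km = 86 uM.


Catalytic efficiency = kcat / Km
= 47 / 86
= 0.5465 uM^-1*s^-1

0.5465 uM^-1*s^-1


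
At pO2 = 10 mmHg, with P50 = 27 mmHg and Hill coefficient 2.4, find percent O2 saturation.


Y = pO2^n / (P50^n + pO2^n)
Y = 10^2.4 / (27^2.4 + 10^2.4)
Y = 8.44%

8.44%


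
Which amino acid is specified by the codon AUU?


Standard genetic code lookup.
Codon AUU -> Ile

Ile


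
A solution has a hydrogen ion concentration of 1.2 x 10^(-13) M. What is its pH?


pH = -log10([H+])
pH = -log10(1.2 x 10^(-13))
pH = 12.9208

12.9208


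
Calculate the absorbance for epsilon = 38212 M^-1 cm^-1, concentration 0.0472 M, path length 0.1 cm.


A = epsilon * c * l
A = 38212 * 0.0472 * 0.1
A = 180.3606

180.3606


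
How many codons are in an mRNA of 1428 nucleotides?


codons = nucleotides / 3
codons = 1428 / 3 = 476

476


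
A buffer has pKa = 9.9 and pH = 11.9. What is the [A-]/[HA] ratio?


[A-]/[HA] = 10^(pH - pKa)
= 10^(11.9 - 9.9)
= 100.0

100.0


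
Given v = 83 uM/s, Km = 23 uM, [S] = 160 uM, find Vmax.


Vmax = v * (Km + [S]) / [S]
Vmax = 83 * (23 + 160) / 160
Vmax = 94.9313 uM/s

94.9313 uM/s


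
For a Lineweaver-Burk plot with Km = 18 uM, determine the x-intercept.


x-intercept = -1/Km
= -1/18
= -0.0556 1/uM

-0.0556 1/uM


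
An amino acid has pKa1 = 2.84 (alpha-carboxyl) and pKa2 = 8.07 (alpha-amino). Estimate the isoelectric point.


pI = (pKa1 + pKa2) / 2
pI = (2.84 + 8.07) / 2
pI = 5.455

5.455


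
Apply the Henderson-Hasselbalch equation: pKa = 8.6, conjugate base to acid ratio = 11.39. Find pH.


pH = pKa + log10([A-]/[HA])
pH = 8.6 + log10(11.39)
pH = 9.6565

9.6565


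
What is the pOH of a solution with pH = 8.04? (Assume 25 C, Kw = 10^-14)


pOH = 14 - pH
pOH = 14 - 8.04
pOH = 5.96

5.96


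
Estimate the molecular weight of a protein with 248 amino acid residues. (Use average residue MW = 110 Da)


MW = n_residues * 110 Da
MW = 248 * 110
MW = 27280 Da

27280 Da


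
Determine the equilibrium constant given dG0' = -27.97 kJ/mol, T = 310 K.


Keq = exp(-dG0 * 1000 / (R * T))
Keq = exp(-(-27.97) * 1000 / (8.314 * 310))
Keq = 51651.4759

51651.4759


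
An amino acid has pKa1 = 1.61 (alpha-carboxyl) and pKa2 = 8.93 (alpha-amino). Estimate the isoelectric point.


pI = (pKa1 + pKa2) / 2
pI = (1.61 + 8.93) / 2
pI = 5.27

5.27


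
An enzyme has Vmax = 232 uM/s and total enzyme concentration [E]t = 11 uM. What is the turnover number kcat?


kcat = Vmax / [E]t
kcat = 232 / 11
kcat = 21.0909 s^-1

21.0909 s^-1


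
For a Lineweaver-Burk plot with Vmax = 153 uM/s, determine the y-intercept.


y-intercept = 1/Vmax
= 1/153
= 0.0065 s/uM

0.0065 s/uM


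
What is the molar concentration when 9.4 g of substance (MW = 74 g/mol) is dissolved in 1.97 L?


C = (mass / MW) / volume
C = (9.4 / 74) / 1.97
C = 0.0645 M

0.0645 M


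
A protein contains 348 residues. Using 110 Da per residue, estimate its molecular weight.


MW = n_residues * 110 Da
MW = 348 * 110
MW = 38280 Da

38280 Da


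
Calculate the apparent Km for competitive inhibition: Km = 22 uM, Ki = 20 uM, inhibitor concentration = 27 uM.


Km_app = Km * (1 + [I]/Ki)
Km_app = 22 * (1 + 27/20)
Km_app = 51.7 uM

51.7 uM


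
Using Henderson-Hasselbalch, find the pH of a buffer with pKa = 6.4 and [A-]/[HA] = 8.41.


pH = pKa + log10([A-]/[HA])
pH = 6.4 + log10(8.41)
pH = 7.3248

7.3248


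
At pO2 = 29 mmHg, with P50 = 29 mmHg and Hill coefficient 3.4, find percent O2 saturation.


Y = pO2^n / (P50^n + pO2^n)
Y = 29^3.4 / (29^3.4 + 29^3.4)
Y = 50.0%

50.0%


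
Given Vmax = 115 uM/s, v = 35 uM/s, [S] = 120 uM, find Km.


Km = [S] * (Vmax - v) / v
Km = 120 * (115 - 35) / 35
Km = 274.2857 uM

274.2857 uM


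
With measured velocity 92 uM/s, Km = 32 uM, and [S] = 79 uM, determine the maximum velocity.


Vmax = v * (Km + [S]) / [S]
Vmax = 92 * (32 + 79) / 79
Vmax = 129.2658 uM/s

129.2658 uM/s


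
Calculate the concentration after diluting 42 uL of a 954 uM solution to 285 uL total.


C2 = C1 * V1 / V2
C2 = 954 * 42 / 285
C2 = 140.5895 uM

140.5895 uM


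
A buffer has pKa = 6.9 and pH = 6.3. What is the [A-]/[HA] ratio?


[A-]/[HA] = 10^(pH - pKa)
= 10^(6.3 - 6.9)
= 0.2512

0.2512


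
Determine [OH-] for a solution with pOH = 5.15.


[OH-] = 10^(-pOH)
[OH-] = 10^(-5.15)
[OH-] = 7.079e-06 M

7.079e-06 M


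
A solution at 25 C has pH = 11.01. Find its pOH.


pOH = 14 - pH
pOH = 14 - 11.01
pOH = 2.99

2.99


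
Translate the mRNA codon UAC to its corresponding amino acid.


Standard genetic code lookup.
Codon UAC -> Tyr

Tyr


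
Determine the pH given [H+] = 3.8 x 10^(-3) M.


pH = -log10([H+])
pH = -log10(3.8 x 10^(-3))
pH = 2.4202

2.4202


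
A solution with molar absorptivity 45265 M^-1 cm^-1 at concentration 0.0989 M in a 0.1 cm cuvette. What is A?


A = epsilon * c * l
A = 45265 * 0.0989 * 0.1
A = 447.6708

447.6708


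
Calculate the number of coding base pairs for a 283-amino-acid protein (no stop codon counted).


Each amino acid = 1 codon = 3 bp
bp = 283 * 3 = 849 bp

849 bp


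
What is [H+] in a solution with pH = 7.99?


[H+] = 10^(-pH)
[H+] = 10^(-7.99)
[H+] = 1.023e-08 M

1.023e-08 M


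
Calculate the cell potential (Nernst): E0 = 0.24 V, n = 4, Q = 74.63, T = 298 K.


E = E0 - (RT/nF) * ln(Q)
E = 0.24 - (8.314 * 298 / (4 * 96485)) * ln(74.63)
E = 0.2123 V

0.2123 V


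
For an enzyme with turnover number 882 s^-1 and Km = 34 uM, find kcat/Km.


Catalytic efficiency = kcat / Km
= 882 / 34
= 25.9412 uM^-1*s^-1

25.9412 uM^-1*s^-1
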